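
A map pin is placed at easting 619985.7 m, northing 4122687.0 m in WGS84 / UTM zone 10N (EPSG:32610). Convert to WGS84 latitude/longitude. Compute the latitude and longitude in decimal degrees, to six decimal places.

lat 37.243000°, lon -121.647200°

Zone 10N: λ₀ = -123°, k₀ = 0.9996, false easting 500000 m.
Meridian distance M = (N − FN)/k₀ = 4124336.7 m.
Inverse transverse Mercator on WGS84 gives φ = 37.24299960°, λ = -121.64720014°.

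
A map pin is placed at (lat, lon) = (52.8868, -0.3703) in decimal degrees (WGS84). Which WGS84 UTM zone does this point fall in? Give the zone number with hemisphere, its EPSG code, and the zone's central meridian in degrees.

Zone 30N (EPSG:32630), central meridian -3°

UTM zone = ⌊(λ + 180)/6⌋ + 1; -0.3703° ∈ [-6°, 0°) → zone 30.
Hemisphere: N (φ ≥ 0).
Central meridian λ₀ = 6×30 − 183 = -3°.
EPSG code: 32630.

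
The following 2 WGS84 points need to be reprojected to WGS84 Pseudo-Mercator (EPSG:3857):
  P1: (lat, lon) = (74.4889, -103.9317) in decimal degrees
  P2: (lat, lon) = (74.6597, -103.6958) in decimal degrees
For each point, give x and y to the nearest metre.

P1: x -11569624 m, y 12715993 m; P2: x -11543364 m, y 12787476 m

Web Mercator: x = R·λ, y = R·ln tan(π/4+φ/2), R = 6378137 m.
P1 (74.4889°, -103.9317°) → (-11569623.921, 12715993.326) m.
P2 (74.6597°, -103.6958°) → (-11543363.653, 12787475.959) m.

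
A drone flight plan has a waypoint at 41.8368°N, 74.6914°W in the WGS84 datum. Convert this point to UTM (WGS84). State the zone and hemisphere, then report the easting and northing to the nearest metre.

Longitude -74.6914° lies in the 6° band [-78°, -72°), giving zone 18; latitude is north of the equator, so 18N.
Zone 18 central meridian λ₀ = 6×18 − 183 = -75°; Δλ = +0.3086°.
Transverse Mercator on WGS84 with k₀ = 0.9996 gives E = 525622.732 m, N = 4631702.600 m.

Zone 18N: E 525623 m, N 4631703 m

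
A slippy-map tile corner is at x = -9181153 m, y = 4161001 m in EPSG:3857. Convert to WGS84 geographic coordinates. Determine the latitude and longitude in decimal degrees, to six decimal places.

lat 34.978804°, lon -82.475701°

R = 6378137 m. λ = x/R = -82.47570066°.
φ = 2·arctan(exp(y/R)) − 90° = 2·arctan(1.92011) − 90° = 34.97880352°.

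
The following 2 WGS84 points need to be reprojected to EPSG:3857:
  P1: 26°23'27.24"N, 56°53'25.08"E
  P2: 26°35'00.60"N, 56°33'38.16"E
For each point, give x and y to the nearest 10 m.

Web Mercator: x = R·λ, y = R·ln tan(π/4+φ/2), R = 6378137 m.
P1 (26.3909°, 56.8903°) → (6332999.227, 3047576.690) m.
P2 (26.5835°, 56.5606°) → (6296297.191, 3071531.253) m.

P1: x 6333000 m, y 3047580 m; P2: x 6296300 m, y 3071530 m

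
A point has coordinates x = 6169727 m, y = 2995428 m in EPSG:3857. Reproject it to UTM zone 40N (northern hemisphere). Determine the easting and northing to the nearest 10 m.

E 342190 m, N 2873370 m

Web Mercator inverse (R = 6378137 m) → φ = 25.97050242°, λ = 55.42360063°.
UTM 40N forward: E = 342185.888 m, N = 2873368.032 m.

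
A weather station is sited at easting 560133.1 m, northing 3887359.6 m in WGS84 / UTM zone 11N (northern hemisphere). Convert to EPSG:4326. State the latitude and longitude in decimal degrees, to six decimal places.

Zone 11N: λ₀ = -117°, k₀ = 0.9996, false easting 500000 m.
Meridian distance M = (N − FN)/k₀ = 3888915.2 m.
Inverse transverse Mercator on WGS84 gives φ = 35.12730011°, λ = -116.34000025°.

lat 35.127300°, lon -116.340000°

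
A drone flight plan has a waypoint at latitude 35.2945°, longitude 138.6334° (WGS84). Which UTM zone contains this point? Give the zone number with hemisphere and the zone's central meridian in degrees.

UTM zone = ⌊(λ + 180)/6⌋ + 1; 138.6334° ∈ [138°, 144°) → zone 54.
Hemisphere: N (φ ≥ 0).
Central meridian λ₀ = 6×54 − 183 = 141°.

Zone 54N, central meridian 141°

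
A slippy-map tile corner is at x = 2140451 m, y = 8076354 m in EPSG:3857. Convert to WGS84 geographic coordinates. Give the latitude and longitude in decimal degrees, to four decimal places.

lat 58.5153°, lon 19.2280°

R = 6378137 m. λ = x/R = 19.22799848°.
φ = 2·arctan(exp(y/R)) − 90° = 2·arctan(3.54755) − 90° = 58.51529990°.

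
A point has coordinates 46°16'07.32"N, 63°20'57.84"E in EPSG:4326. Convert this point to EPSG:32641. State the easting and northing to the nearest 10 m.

E 526920 m, N 5123960 m

Zone 41 central meridian λ₀ = 6×41 − 183 = 63°; Δλ = +0.3494°.
Transverse Mercator on WGS84 with k₀ = 0.9996 gives E = 526923.583 m, N = 5123961.929 m.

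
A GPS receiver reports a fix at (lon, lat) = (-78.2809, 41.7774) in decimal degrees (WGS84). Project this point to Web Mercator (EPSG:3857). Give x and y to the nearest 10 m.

x -8714190 m, y 5127690 m

Web Mercator is spherical with R = a = 6378137 m.
x = R·λ = 6378137 × -1.366259446 = -8714189.927 m.
y = R·ln tan(π/4 + φ/2) = 6378137 × 0.803948417 = 5127693.146 m.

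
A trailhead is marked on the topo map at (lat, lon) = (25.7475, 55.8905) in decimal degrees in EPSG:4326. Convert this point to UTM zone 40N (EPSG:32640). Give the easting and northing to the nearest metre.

Zone 40 central meridian λ₀ = 6×40 − 183 = 57°; Δλ = -1.1095°.
Transverse Mercator on WGS84 with k₀ = 0.9996 gives E = 388723.174 m, N = 2848189.618 m.

E 388723 m, N 2848190 m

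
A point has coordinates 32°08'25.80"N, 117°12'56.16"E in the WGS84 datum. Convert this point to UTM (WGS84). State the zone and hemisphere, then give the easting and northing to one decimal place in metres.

Zone 50N: E 520333.5 m, N 3556029.6 m

Longitude 117.2156° lies in the 6° band [114°, 120°), giving zone 50; latitude is north of the equator, so 50N.
Zone 50 central meridian λ₀ = 6×50 − 183 = 117°; Δλ = +0.2156°.
Transverse Mercator on WGS84 with k₀ = 0.9996 gives E = 520333.478 m, N = 3556029.583 m.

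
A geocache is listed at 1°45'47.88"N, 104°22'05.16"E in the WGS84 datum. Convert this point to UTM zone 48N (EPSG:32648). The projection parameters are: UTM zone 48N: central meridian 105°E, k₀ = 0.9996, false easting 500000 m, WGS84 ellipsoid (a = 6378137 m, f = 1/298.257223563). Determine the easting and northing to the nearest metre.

E 429717 m, N 194910 m

Zone 48 central meridian λ₀ = 6×48 − 183 = 105°; Δλ = -0.6319°.
Transverse Mercator on WGS84 with k₀ = 0.9996 gives E = 429716.992 m, N = 194910.174 m.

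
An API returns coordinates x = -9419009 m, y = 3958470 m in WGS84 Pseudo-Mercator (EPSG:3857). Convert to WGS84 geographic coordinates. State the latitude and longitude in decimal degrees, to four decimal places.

R = 6378137 m. λ = x/R = -84.61239746°.
φ = 2·arctan(exp(y/R)) − 90° = 2·arctan(1.86010) − 90° = 33.47460041°.

lat 33.4746°, lon -84.6124°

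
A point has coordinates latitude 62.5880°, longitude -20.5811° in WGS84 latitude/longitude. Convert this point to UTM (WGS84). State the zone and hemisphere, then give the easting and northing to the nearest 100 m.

Zone 27N: E 521500 m, N 6939800 m

Longitude -20.5811° lies in the 6° band [-24°, -18°), giving zone 27; latitude is north of the equator, so 27N.
Zone 27 central meridian λ₀ = 6×27 − 183 = -21°; Δλ = +0.4189°.
Transverse Mercator on WGS84 with k₀ = 0.9996 gives E = 521516.718 m, N = 6939756.558 m.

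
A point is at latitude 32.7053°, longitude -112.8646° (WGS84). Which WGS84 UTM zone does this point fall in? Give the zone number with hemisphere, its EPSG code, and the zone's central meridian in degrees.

UTM zone = ⌊(λ + 180)/6⌋ + 1; -112.8646° ∈ [-114°, -108°) → zone 12.
Hemisphere: N (φ ≥ 0).
Central meridian λ₀ = 6×12 − 183 = -111°.
EPSG code: 32612.

Zone 12N (EPSG:32612), central meridian -111°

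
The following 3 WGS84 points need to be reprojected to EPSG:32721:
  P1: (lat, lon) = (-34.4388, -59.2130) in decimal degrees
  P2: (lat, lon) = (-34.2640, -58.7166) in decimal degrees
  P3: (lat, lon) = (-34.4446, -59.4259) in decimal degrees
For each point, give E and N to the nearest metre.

P1: E 296673 m, N 6186968 m; P2: E 341959 m, N 6207238 m; P3: E 277123 m, N 6185876 m

UTM zone 21S: λ₀ = -57°, k₀ = 0.9996.
P1 (-34.4388°, -59.2130°) → (296672.703, 6186967.716) m.
P2 (-34.2640°, -58.7166°) → (341959.076, 6207238.451) m.
P3 (-34.4446°, -59.4259°) → (277123.109, 6185876.206) m.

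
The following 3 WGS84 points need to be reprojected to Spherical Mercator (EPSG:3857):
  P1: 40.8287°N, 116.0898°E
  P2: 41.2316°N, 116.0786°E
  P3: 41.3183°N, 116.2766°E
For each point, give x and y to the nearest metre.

P1: x 12923057 m, y 4987108 m; P2: x 12921811 m, y 5046563 m; P3: x 12943852 m, y 5059405 m

Web Mercator: x = R·λ, y = R·ln tan(π/4+φ/2), R = 6378137 m.
P1 (40.8287°, 116.0898°) → (12923057.422, 4987107.692) m.
P2 (41.2316°, 116.0786°) → (12921810.644, 5046562.863) m.
P3 (41.3183°, 116.2766°) → (12943851.903, 5059404.814) m.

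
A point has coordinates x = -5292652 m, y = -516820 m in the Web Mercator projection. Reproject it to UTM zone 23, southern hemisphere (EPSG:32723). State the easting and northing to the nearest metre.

E 217667 m, N 9486887 m

Web Mercator inverse (R = 6378137 m) → φ = -4.63760086°, λ = -47.54470185°.
UTM 23S forward: E = 217667.044 m, N = 9486887.360 m.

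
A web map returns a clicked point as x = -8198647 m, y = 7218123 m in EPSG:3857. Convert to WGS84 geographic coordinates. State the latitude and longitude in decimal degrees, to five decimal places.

lat 54.25250°, lon -73.64970°

R = 6378137 m. λ = x/R = -73.64969909°.
φ = 2·arctan(exp(y/R)) − 90° = 2·arctan(3.10092) − 90° = 54.25250237°.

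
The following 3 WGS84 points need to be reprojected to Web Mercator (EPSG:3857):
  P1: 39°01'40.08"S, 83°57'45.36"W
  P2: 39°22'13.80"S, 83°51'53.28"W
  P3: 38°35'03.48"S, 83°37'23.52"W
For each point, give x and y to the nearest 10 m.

Web Mercator: x = R·λ, y = R·ln tan(π/4+φ/2), R = 6378137 m.
P1 (-39.0278°, -83.9626°) → (-9346673.878, -4725654.467) m.
P2 (-39.3705°, -83.8648°) → (-9335786.831, -4774882.329) m.
P3 (-38.5843°, -83.6232°) → (-9308892.043, -4662299.836) m.

P1: x -9346670 m, y -4725650 m; P2: x -9335790 m, y -4774880 m; P3: x -9308890 m, y -4662300 m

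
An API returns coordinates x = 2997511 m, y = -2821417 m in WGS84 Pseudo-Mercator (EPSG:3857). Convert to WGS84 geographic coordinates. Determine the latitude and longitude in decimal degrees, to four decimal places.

R = 6378137 m. λ = x/R = 26.92709946°.
φ = 2·arctan(exp(y/R)) − 90° = 2·arctan(0.64252) − 90° = -24.55689892°.

lat -24.5569°, lon 26.9271°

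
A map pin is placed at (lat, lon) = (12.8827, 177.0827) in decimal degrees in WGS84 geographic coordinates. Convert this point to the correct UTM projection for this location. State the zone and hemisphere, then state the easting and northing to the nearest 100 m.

Zone 60N: E 509000 m, N 1424200 m

Longitude 177.0827° lies in the 6° band [174°, 180°), giving zone 60; latitude is north of the equator, so 60N.
Zone 60 central meridian λ₀ = 6×60 − 183 = 177°; Δλ = +0.0827°.
Transverse Mercator on WGS84 with k₀ = 0.9996 gives E = 508972.297 m, N = 1424165.459 m.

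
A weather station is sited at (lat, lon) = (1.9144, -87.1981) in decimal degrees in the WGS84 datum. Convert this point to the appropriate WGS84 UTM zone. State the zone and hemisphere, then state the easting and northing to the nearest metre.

Longitude -87.1981° lies in the 6° band [-90°, -84°), giving zone 16; latitude is north of the equator, so 16N.
Zone 16 central meridian λ₀ = 6×16 − 183 = -87°; Δλ = -0.1981°.
Transverse Mercator on WGS84 with k₀ = 0.9996 gives E = 477968.607 m, N = 211600.783 m.

Zone 16N: E 477969 m, N 211601 m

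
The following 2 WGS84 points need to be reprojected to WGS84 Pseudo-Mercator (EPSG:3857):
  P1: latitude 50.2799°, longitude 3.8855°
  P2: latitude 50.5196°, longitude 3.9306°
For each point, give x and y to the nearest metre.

P1: x 432532 m, y 6494891 m; P2: x 437552 m, y 6536752 m

Web Mercator: x = R·λ, y = R·ln tan(π/4+φ/2), R = 6378137 m.
P1 (50.2799°, 3.8855°) → (432531.881, 6494891.440) m.
P2 (50.5196°, 3.9306°) → (437552.391, 6536752.459) m.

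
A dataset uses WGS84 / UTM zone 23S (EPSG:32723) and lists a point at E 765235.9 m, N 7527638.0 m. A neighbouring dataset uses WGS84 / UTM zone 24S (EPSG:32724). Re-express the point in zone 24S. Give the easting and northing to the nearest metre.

E 147169 m, N 7525893 m

UTM 23S → geographic: φ = -22.33670021°, λ = -42.42490006°.
UTM 24S (λ₀ = -39°) forward: E = 147169.075 m, N = 7525893.246 m.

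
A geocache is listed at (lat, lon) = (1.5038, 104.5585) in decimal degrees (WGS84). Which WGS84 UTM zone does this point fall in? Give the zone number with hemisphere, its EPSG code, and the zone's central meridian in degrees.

UTM zone = ⌊(λ + 180)/6⌋ + 1; 104.5585° ∈ [102°, 108°) → zone 48.
Hemisphere: N (φ ≥ 0).
Central meridian λ₀ = 6×48 − 183 = 105°.
EPSG code: 32648.

Zone 48N (EPSG:32648), central meridian 105°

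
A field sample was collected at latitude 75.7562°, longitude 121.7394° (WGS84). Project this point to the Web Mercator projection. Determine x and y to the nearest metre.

Web Mercator is spherical with R = a = 6378137 m.
x = R·λ = 6378137 × 2.124753359 = 13551968.017 m.
y = R·ln tan(π/4 + φ/2) = 6378137 × 2.079883560 = 13265782.287 m.

x 13551968 m, y 13265782 m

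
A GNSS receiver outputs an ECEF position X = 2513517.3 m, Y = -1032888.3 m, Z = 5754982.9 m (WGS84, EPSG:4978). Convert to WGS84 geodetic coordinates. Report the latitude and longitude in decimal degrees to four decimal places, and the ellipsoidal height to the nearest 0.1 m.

λ = atan2(Y, X) = -22.33939956°; p = √(X²+Y²) = 2717467.1 m.
Bowring's method on WGS84 (a = 6378137 m, b = 6356752.314 m) gives φ = 64.87180020°, h = 3676.014 m.

lat 64.8718°, lon -22.3394°, h 3676.0 m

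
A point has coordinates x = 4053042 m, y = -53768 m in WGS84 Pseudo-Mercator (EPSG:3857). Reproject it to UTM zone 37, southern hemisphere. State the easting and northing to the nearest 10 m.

Web Mercator inverse (R = 6378137 m) → φ = -0.48300044°, λ = 36.40909576°.
UTM 37S forward: E = 211608.451 m, N = 9946558.931 m.

E 211610 m, N 9946560 m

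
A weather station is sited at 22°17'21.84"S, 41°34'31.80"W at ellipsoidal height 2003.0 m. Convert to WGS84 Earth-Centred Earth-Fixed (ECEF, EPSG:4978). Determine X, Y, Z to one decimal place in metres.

X 4418365.6 m, Y -3919431.3 m, Z -2404854.6 m

WGS84: a = 6378137 m, e² = 0.006694380; N(φ) = a/√(1−e²sin²φ) = 6381210.402 m.
X = (N+h)·cosφ·cosλ = 4418365.639 m; Y = (N+h)·cosφ·sinλ = -3919431.264 m; Z = (N(1−e²)+h)·sinφ = -2404854.608 m.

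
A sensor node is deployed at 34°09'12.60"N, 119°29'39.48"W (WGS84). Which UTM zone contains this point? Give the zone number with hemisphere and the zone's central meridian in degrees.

UTM zone = ⌊(λ + 180)/6⌋ + 1; -119.4943° ∈ [-120°, -114°) → zone 11.
Hemisphere: N (φ ≥ 0).
Central meridian λ₀ = 6×11 − 183 = -117°.

Zone 11N, central meridian -117°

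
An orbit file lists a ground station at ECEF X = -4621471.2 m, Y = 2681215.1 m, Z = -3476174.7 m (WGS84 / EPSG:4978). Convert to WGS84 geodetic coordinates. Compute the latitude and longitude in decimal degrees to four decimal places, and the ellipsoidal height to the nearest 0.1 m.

lat -33.2246°, lon 149.8792°, h 2467.0 m

λ = atan2(Y, X) = 149.87920013°; p = √(X²+Y²) = 5342930.9 m.
Bowring's method on WGS84 (a = 6378137 m, b = 6356752.314 m) gives φ = -33.22460014°, h = 2467.046 m.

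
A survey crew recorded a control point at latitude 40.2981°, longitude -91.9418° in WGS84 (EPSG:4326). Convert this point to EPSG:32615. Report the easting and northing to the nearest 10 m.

E 589930 m, N 4461380 m

Zone 15 central meridian λ₀ = 6×15 − 183 = -93°; Δλ = +1.0582°.
Transverse Mercator on WGS84 with k₀ = 0.9996 gives E = 589934.466 m, N = 4461381.430 m.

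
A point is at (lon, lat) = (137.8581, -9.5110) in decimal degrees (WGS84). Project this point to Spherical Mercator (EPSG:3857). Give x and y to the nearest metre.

Web Mercator is spherical with R = a = 6378137 m.
x = R·λ = 6378137 × 2.406077746 = 15346293.494 m.
y = R·ln tan(π/4 + φ/2) = 6378137 × -0.166765918 = -1063655.873 m.

x 15346293 m, y -1063656 m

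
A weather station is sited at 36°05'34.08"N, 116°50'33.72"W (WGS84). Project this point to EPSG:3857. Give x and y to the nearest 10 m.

Web Mercator is spherical with R = a = 6378137 m.
x = R·λ = 6378137 × -2.039289822 = -13006869.867 m.
y = R·ln tan(π/4 + φ/2) = 6378137 × 0.676278674 = 4313398.034 m.

x -13006870 m, y 4313400 m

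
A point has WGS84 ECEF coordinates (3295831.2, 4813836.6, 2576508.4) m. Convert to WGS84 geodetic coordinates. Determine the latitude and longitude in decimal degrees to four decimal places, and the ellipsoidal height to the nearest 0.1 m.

λ = atan2(Y, X) = 55.60220018°; p = √(X²+Y²) = 5833997.4 m.
Bowring's method on WGS84 (a = 6378137 m, b = 6356752.314 m) gives φ = 23.97049979°, h = 2978.895 m.

lat 23.9705°, lon 55.6022°, h 2978.9 m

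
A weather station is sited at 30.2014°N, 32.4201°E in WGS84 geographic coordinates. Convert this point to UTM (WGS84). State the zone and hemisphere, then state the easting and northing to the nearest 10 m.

Longitude 32.4201° lies in the 6° band [30°, 36°), giving zone 36; latitude is north of the equator, so 36N.
Zone 36 central meridian λ₀ = 6×36 − 183 = 33°; Δλ = -0.5799°.
Transverse Mercator on WGS84 with k₀ = 0.9996 gives E = 444182.794 m, N = 3341244.542 m.

Zone 36N: E 444180 m, N 3341240 m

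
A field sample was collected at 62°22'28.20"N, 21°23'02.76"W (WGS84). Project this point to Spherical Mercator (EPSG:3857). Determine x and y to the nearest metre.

x -2380467 m, y 8948494 m

Web Mercator is spherical with R = a = 6378137 m.
x = R·λ = 6378137 × -0.373222953 = -2380467.123 m.
y = R·ln tan(π/4 + φ/2) = 6378137 × 1.402994938 = 8948493.922 m.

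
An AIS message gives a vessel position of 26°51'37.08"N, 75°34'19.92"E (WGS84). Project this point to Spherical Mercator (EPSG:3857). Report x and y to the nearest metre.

Web Mercator is spherical with R = a = 6378137 m.
x = R·λ = 6378137 × 1.318983713 = 8412658.822 m.
y = R·ln tan(π/4 + φ/2) = 6378137 × 0.486980586 = 3106028.896 m.

x 8412659 m, y 3106029 m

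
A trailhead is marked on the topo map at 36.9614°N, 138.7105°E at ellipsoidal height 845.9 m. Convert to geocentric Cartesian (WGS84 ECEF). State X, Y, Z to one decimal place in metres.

X -3834502.8 m, Y 3367448.1 m, Z 3814479.8 m

WGS84: a = 6378137 m, e² = 0.006694380; N(φ) = a/√(1−e²sin²φ) = 6385869.365 m.
X = (N+h)·cosφ·cosλ = -3834502.777 m; Y = (N+h)·cosφ·sinλ = 3367448.142 m; Z = (N(1−e²)+h)·sinφ = 3814479.779 m.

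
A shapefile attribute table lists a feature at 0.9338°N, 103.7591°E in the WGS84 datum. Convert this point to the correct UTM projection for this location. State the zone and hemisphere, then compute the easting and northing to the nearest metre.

Longitude 103.7591° lies in the 6° band [102°, 108°), giving zone 48; latitude is north of the equator, so 48N.
Zone 48 central meridian λ₀ = 6×48 − 183 = 105°; Δλ = -1.2409°.
Transverse Mercator on WGS84 with k₀ = 0.9996 gives E = 361926.252 m, N = 103237.419 m.

Zone 48N: E 361926 m, N 103237 m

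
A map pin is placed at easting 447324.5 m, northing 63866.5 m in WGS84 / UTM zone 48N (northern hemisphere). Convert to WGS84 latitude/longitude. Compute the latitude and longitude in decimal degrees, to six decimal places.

Zone 48N: λ₀ = 105°, k₀ = 0.9996, false easting 500000 m.
Meridian distance M = (N − FN)/k₀ = 63892.1 m.
Inverse transverse Mercator on WGS84 gives φ = 0.57780021°, λ = 104.52660009°.

lat 0.577800°, lon 104.526600°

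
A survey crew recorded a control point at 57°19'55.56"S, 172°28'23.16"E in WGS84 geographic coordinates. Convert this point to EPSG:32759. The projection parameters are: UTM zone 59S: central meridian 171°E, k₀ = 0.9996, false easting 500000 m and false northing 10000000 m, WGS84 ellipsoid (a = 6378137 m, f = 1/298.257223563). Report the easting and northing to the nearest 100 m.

E 588700 m, N 3644700 m

Zone 59 central meridian λ₀ = 6×59 − 183 = 171°; Δλ = +1.4731°.
Transverse Mercator on WGS84 with k₀ = 0.9996 gives E = 588684.985 m, N = 3644685.466 m.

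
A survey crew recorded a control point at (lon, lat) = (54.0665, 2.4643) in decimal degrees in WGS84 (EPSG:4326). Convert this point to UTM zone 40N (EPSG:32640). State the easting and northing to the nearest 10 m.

Zone 40 central meridian λ₀ = 6×40 − 183 = 57°; Δλ = -2.9335°.
Transverse Mercator on WGS84 with k₀ = 0.9996 gives E = 173731.748 m, N = 272740.242 m.

E 173730 m, N 272740 m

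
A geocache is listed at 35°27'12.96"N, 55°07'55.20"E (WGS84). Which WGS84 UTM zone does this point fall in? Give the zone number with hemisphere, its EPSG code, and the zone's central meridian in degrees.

Zone 40N (EPSG:32640), central meridian 57°

UTM zone = ⌊(λ + 180)/6⌋ + 1; 55.1320° ∈ [54°, 60°) → zone 40.
Hemisphere: N (φ ≥ 0).
Central meridian λ₀ = 6×40 − 183 = 57°.
EPSG code: 32640.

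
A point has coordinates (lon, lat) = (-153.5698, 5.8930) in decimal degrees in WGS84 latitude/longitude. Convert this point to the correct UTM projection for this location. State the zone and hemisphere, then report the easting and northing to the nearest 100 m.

Zone 5N: E 436900 m, N 651400 m

Longitude -153.5698° lies in the 6° band [-156°, -150°), giving zone 5; latitude is north of the equator, so 5N.
Zone 5 central meridian λ₀ = 6×5 − 183 = -153°; Δλ = -0.5698°.
Transverse Mercator on WGS84 with k₀ = 0.9996 gives E = 436927.345 m, N = 651408.779 m.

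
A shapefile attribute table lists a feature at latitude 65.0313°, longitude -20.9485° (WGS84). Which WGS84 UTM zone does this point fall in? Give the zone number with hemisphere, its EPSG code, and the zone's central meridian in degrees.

Zone 27N (EPSG:32627), central meridian -21°

UTM zone = ⌊(λ + 180)/6⌋ + 1; -20.9485° ∈ [-24°, -18°) → zone 27.
Hemisphere: N (φ ≥ 0).
Central meridian λ₀ = 6×27 − 183 = -21°.
EPSG code: 32627.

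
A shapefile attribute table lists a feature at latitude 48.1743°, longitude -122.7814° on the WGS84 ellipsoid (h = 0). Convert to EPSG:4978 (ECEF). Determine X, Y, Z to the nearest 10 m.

X -2307220 m, Y -3582650 m, Z 4729820 m

WGS84: a = 6378137 m, e² = 0.006694380; N(φ) = a/√(1−e²sin²φ) = 6390024.921 m.
X = (N+h)·cosφ·cosλ = -2307215.776 m; Y = (N+h)·cosφ·sinλ = -3582651.769 m; Z = (N(1−e²)+h)·sinφ = 4729822.668 m.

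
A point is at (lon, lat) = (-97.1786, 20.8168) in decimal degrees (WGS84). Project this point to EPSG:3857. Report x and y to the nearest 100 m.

x -10817900 m, y 2370000 m

Web Mercator is spherical with R = a = 6378137 m.
x = R·λ = 6378137 × -1.696086532 = -10817872.268 m.
y = R·ln tan(π/4 + φ/2) = 6378137 × 0.371589275 = 2370047.303 m.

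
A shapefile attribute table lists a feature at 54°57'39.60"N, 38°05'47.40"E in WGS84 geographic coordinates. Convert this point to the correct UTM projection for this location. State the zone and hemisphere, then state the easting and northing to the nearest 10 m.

Longitude 38.0965° lies in the 6° band [36°, 42°), giving zone 37; latitude is north of the equator, so 37N.
Zone 37 central meridian λ₀ = 6×37 − 183 = 39°; Δλ = -0.9035°.
Transverse Mercator on WGS84 with k₀ = 0.9996 gives E = 442149.201 m, N = 6090825.025 m.

Zone 37N: E 442150 m, N 6090830 m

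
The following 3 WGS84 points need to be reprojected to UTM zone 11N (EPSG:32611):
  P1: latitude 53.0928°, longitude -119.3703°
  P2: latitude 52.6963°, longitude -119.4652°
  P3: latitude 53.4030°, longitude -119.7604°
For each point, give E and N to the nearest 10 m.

UTM zone 11N: λ₀ = -117°, k₀ = 0.9996.
P1 (53.0928°, -119.3703°) → (341282.161, 5885219.641) m.
P2 (52.6963°, -119.4652°) → (333414.588, 5841338.671) m.
P3 (53.4030°, -119.7604°) → (316498.566, 5920652.550) m.

P1: E 341280 m, N 5885220 m; P2: E 333410 m, N 5841340 m; P3: E 316500 m, N 5920650 m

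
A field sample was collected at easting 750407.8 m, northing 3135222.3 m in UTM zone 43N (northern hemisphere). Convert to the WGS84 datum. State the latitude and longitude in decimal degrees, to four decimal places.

Zone 43N: λ₀ = 75°, k₀ = 0.9996, false easting 500000 m.
Meridian distance M = (N − FN)/k₀ = 3136476.9 m.
Inverse transverse Mercator on WGS84 gives φ = 28.31930013°, λ = 77.55390046°.

lat 28.3193°, lon 77.5539°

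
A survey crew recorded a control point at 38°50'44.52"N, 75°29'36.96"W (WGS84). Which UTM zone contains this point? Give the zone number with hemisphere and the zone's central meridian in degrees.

Zone 18N, central meridian -75°

UTM zone = ⌊(λ + 180)/6⌋ + 1; -75.4936° ∈ [-78°, -72°) → zone 18.
Hemisphere: N (φ ≥ 0).
Central meridian λ₀ = 6×18 − 183 = -75°.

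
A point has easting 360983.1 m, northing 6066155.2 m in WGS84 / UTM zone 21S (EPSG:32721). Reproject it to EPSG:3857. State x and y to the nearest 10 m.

x -6515920 m, y -4237300 m

Unproject from UTM 21S (λ₀ = -57°) → φ = -35.53849985°, λ = -58.53349996°.
Web Mercator (R = 6378137 m): x = -6515919.409 m, y = -4237304.068 m.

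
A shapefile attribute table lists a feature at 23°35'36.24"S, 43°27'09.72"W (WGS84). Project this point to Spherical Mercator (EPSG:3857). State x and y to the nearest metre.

x -4837132 m, y -2703940 m

Web Mercator is spherical with R = a = 6378137 m.
x = R·λ = 6378137 × -0.758392684 = -4837132.438 m.
y = R·ln tan(π/4 + φ/2) = 6378137 × -0.423938812 = -2703939.823 m.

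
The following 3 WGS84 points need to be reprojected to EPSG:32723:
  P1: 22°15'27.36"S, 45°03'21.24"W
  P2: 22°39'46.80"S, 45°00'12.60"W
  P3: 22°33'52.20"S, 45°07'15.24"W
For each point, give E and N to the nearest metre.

UTM zone 23S: λ₀ = -45°, k₀ = 0.9996.
P1 (-22.2576°, -45.0559°) → (494240.433, 7538658.821) m.
P2 (-22.6630°, -45.0035°) → (499640.430, 7493785.245) m.
P3 (-22.5645°, -45.1209°) → (487570.586, 7504683.610) m.

P1: E 494240 m, N 7538659 m; P2: E 499640 m, N 7493785 m; P3: E 487571 m, N 7504684 m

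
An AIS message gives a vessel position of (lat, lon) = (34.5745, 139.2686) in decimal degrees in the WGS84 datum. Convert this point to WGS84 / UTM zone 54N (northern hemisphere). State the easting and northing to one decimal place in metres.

E 341184.7 m, N 3827220.3 m

Zone 54 central meridian λ₀ = 6×54 − 183 = 141°; Δλ = -1.7314°.
Transverse Mercator on WGS84 with k₀ = 0.9996 gives E = 341184.716 m, N = 3827220.346 m.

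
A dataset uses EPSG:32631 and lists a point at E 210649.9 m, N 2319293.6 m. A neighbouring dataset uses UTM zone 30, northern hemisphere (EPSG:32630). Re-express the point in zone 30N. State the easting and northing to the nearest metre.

UTM 31N → geographic: φ = 20.95149966°, λ = 0.21759969°.
UTM 30N (λ₀ = -3°) forward: E = 834641.035 m, N = 2320142.364 m.

E 834641 m, N 2320142 m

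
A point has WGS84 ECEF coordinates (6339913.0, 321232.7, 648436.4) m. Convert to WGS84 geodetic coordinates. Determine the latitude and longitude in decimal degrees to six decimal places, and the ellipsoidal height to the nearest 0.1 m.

lat 5.871400°, lon 2.900600°, h 3163.0 m

λ = atan2(Y, X) = 2.90060001°; p = √(X²+Y²) = 6348045.9 m.
Bowring's method on WGS84 (a = 6378137 m, b = 6356752.314 m) gives φ = 5.87140011°, h = 3162.977 m.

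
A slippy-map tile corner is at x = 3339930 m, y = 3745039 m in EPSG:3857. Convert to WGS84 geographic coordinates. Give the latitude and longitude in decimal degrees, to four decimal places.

lat 31.8607°, lon 30.0031°

R = 6378137 m. λ = x/R = 30.00310167°.
φ = 2·arctan(exp(y/R)) − 90° = 2·arctan(1.79889) − 90° = 31.86069851°.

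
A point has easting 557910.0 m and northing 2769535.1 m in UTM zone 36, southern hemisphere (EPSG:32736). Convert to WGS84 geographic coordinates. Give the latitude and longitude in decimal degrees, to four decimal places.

Zone 36S: λ₀ = 33°, k₀ = 0.9996, false easting 500000 m, false northing 10000000 m.
Meridian distance M = (N − FN)/k₀ = -7233358.2 m.
Inverse transverse Mercator on WGS84 gives φ = -65.19239971°, λ = 34.23700050°.

lat -65.1924°, lon 34.2370°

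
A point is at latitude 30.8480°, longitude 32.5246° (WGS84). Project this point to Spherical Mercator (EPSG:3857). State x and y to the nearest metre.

Web Mercator is spherical with R = a = 6378137 m.
x = R·λ = 6378137 × 0.567661358 = 3620621.910 m.
y = R·ln tan(π/4 + φ/2) = 6378137 × 0.566470232 = 3613024.743 m.

x 3620622 m, y 3613025 m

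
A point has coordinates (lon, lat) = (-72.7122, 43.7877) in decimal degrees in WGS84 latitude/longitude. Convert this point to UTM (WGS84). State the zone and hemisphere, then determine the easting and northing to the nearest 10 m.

Longitude -72.7122° lies in the 6° band [-78°, -72°), giving zone 18; latitude is north of the equator, so 18N.
Zone 18 central meridian λ₀ = 6×18 − 183 = -75°; Δλ = +2.2878°.
Transverse Mercator on WGS84 with k₀ = 0.9996 gives E = 684077.250 m, N = 4850837.387 m.

Zone 18N: E 684080 m, N 4850840 m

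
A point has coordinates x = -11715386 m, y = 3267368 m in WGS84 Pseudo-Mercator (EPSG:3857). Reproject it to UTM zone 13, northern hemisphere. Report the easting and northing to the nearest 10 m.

Web Mercator inverse (R = 6378137 m) → φ = 28.14579762°, λ = -105.24110303°.
UTM 13N forward: E = 476326.086 m, N = 3113376.788 m.

E 476330 m, N 3113380 m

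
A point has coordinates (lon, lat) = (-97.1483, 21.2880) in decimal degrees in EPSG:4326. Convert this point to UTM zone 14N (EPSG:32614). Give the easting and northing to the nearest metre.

E 692098 m, N 2355149 m

Zone 14 central meridian λ₀ = 6×14 − 183 = -99°; Δλ = +1.8517°.
Transverse Mercator on WGS84 with k₀ = 0.9996 gives E = 692098.199 m, N = 2355149.177 m.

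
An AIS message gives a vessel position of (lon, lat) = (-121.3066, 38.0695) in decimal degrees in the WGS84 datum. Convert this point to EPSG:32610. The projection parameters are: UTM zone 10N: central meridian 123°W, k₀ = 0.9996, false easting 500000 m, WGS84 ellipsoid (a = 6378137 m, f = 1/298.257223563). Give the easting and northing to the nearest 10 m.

E 648540 m, N 4214880 m

Zone 10 central meridian λ₀ = 6×10 − 183 = -123°; Δλ = +1.6934°.
Transverse Mercator on WGS84 with k₀ = 0.9996 gives E = 648540.807 m, N = 4214879.988 m.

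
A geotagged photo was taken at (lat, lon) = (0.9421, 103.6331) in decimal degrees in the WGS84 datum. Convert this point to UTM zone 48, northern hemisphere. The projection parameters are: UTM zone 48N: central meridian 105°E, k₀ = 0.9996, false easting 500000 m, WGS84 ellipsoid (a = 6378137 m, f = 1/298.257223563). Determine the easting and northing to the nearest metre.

Zone 48 central meridian λ₀ = 6×48 − 183 = 105°; Δλ = -1.3669°.
Transverse Mercator on WGS84 with k₀ = 0.9996 gives E = 347904.159 m, N = 104160.285 m.

E 347904 m, N 104160 m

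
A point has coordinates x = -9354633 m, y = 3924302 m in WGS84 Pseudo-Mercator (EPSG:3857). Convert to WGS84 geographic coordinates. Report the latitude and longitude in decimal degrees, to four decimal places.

lat 33.2182°, lon -84.0341°

R = 6378137 m. λ = x/R = -84.03409801°.
φ = 2·arctan(exp(y/R)) − 90° = 2·arctan(1.85016) − 90° = 33.21819769°.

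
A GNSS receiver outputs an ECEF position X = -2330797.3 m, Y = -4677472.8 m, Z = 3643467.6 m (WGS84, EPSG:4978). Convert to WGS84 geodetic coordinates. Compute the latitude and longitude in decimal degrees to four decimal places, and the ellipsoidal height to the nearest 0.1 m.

λ = atan2(Y, X) = -116.48719962°; p = √(X²+Y²) = 5226027.9 m.
Bowring's method on WGS84 (a = 6378137 m, b = 6356752.314 m) gives φ = 35.06410035°, h = -386.980 m.

lat 35.0641°, lon -116.4872°, h -387.0 m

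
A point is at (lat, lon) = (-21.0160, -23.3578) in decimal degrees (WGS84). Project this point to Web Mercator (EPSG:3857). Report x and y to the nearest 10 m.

Web Mercator is spherical with R = a = 6378137 m.
x = R·λ = 6378137 × -0.407670516 = -2600178.402 m.
y = R·ln tan(π/4 + φ/2) = 6378137 × -0.375311242 = -2393786.519 m.

x -2600180 m, y -2393790 m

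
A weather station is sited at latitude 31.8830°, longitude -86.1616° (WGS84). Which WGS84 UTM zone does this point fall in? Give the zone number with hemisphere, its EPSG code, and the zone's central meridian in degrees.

UTM zone = ⌊(λ + 180)/6⌋ + 1; -86.1616° ∈ [-90°, -84°) → zone 16.
Hemisphere: N (φ ≥ 0).
Central meridian λ₀ = 6×16 − 183 = -87°.
EPSG code: 32616.

Zone 16N (EPSG:32616), central meridian -87°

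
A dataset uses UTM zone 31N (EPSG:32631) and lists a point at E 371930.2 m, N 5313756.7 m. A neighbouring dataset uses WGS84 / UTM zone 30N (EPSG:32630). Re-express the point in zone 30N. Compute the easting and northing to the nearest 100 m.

E 819800 m, N 5321200 m

UTM 31N → geographic: φ = 47.96429988°, λ = 1.28430034°.
UTM 30N (λ₀ = -3°) forward: E = 819779.326 m, N = 5321220.095 m.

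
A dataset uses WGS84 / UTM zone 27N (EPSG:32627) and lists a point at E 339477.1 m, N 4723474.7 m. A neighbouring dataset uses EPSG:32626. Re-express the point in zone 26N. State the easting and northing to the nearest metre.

E 831343 m, N 4729540 m

UTM 27N → geographic: φ = 42.64699971°, λ = -22.95819971°.
UTM 26N (λ₀ = -27°) forward: E = 831342.988 m, N = 4729540.464 m.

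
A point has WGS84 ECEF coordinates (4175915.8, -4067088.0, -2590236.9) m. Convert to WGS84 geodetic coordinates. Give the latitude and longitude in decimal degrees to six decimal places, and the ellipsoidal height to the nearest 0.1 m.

λ = atan2(Y, X) = -44.24359960°; p = √(X²+Y²) = 5829191.8 m.
Bowring's method on WGS84 (a = 6378137 m, b = 6356752.314 m) gives φ = -24.10130029°, h = 4181.735 m.

lat -24.101300°, lon -44.243600°, h 4181.7 m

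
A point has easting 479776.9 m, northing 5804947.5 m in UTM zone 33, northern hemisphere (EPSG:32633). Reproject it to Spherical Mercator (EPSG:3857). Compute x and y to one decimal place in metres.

Unproject from UTM 33N (λ₀ = 15°) → φ = 52.39439972°, λ = 14.70280042°.
Web Mercator (R = 6378137 m): x = 1636708.256 m, y = 6871754.561 m.

x 1636708.3 m, y 6871754.6 m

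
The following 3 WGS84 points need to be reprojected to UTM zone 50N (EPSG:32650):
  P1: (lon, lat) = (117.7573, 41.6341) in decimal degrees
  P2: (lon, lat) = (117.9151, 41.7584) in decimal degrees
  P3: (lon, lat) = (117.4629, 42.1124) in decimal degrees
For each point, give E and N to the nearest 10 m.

UTM zone 50N: λ₀ = 117°, k₀ = 0.9996.
P1 (41.6341°, 117.7573°) → (563076.013, 4609429.017) m.
P2 (41.7584°, 117.9151°) → (576072.774, 4623356.827) m.
P3 (42.1124°, 117.4629°) → (538268.781, 4662359.657) m.

P1: E 563080 m, N 4609430 m; P2: E 576070 m, N 4623360 m; P3: E 538270 m, N 4662360 m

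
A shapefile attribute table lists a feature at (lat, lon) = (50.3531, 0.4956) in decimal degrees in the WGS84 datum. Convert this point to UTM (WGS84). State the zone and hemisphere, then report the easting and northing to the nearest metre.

Zone 31N: E 321845 m, N 5580890 m

Longitude 0.4956° lies in the 6° band [0°, 6°), giving zone 31; latitude is north of the equator, so 31N.
Zone 31 central meridian λ₀ = 6×31 − 183 = 3°; Δλ = -2.5044°.
Transverse Mercator on WGS84 with k₀ = 0.9996 gives E = 321845.451 m, N = 5580890.060 m.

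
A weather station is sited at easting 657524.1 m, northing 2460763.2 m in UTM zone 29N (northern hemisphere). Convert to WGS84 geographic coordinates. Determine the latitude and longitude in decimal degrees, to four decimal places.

Zone 29N: λ₀ = -9°, k₀ = 0.9996, false easting 500000 m.
Meridian distance M = (N − FN)/k₀ = 2461747.9 m.
Inverse transverse Mercator on WGS84 gives φ = 22.24520011°, λ = -7.47140022°.

lat 22.2452°, lon -7.4714°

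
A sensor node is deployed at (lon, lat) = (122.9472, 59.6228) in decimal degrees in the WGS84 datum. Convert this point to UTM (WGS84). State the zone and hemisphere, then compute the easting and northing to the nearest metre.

Zone 51N: E 497021 m, N 6609406 m

Longitude 122.9472° lies in the 6° band [120°, 126°), giving zone 51; latitude is north of the equator, so 51N.
Zone 51 central meridian λ₀ = 6×51 − 183 = 123°; Δλ = -0.0528°.
Transverse Mercator on WGS84 with k₀ = 0.9996 gives E = 497021.478 m, N = 6609405.681 m.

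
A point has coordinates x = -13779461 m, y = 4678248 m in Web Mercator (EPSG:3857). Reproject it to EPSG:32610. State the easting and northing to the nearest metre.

Web Mercator inverse (R = 6378137 m) → φ = 38.69620151°, λ = -123.78300423°.
UTM 10N forward: E = 431908.841 m, N = 4283355.509 m.

E 431909 m, N 4283356 m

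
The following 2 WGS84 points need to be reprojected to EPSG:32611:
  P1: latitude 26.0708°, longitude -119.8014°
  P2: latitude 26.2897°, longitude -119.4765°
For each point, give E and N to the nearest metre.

P1: E 219742 m, N 2886537 m; P2: E 252722 m, N 2910135 m

UTM zone 11N: λ₀ = -117°, k₀ = 0.9996.
P1 (26.0708°, -119.8014°) → (219741.680, 2886537.192) m.
P2 (26.2897°, -119.4765°) → (252721.590, 2910134.840) m.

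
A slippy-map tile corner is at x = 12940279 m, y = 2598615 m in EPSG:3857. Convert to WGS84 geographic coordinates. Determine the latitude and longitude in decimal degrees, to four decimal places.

R = 6378137 m. λ = x/R = 116.24450406°.
φ = 2·arctan(exp(y/R)) − 90° = 2·arctan(1.50294) − 90° = 22.72350239°.

lat 22.7235°, lon 116.2445°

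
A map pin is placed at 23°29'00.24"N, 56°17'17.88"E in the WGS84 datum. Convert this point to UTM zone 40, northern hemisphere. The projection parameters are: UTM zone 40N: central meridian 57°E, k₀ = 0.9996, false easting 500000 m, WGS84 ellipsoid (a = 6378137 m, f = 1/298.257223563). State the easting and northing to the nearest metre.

E 427325 m, N 2597214 m

Zone 40 central meridian λ₀ = 6×40 − 183 = 57°; Δλ = -0.7117°.
Transverse Mercator on WGS84 with k₀ = 0.9996 gives E = 427324.919 m, N = 2597213.514 m.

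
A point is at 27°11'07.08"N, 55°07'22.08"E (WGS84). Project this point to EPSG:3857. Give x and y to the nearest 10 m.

x 6136240 m, y 3146640 m

Web Mercator is spherical with R = a = 6378137 m.
x = R·λ = 6378137 × 0.962074353 = 6136242.027 m.
y = R·ln tan(π/4 + φ/2) = 6378137 × 0.493348084 = 3146641.671 m.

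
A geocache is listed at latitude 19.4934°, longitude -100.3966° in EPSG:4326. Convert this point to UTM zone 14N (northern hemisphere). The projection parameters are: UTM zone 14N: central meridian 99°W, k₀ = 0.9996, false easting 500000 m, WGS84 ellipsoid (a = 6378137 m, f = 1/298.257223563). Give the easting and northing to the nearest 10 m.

E 353440 m, N 2156020 m

Zone 14 central meridian λ₀ = 6×14 − 183 = -99°; Δλ = -1.3966°.
Transverse Mercator on WGS84 with k₀ = 0.9996 gives E = 353435.311 m, N = 2156018.699 m.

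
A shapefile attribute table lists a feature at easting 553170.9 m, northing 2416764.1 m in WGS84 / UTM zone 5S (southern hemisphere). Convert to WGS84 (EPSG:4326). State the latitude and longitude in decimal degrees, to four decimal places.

Zone 5S: λ₀ = -153°, k₀ = 0.9996, false easting 500000 m, false northing 10000000 m.
Meridian distance M = (N − FN)/k₀ = -7586270.4 m.
Inverse transverse Mercator on WGS84 gives φ = -68.35710044°, λ = -151.70810093°.

lat -68.3571°, lon -151.7081°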